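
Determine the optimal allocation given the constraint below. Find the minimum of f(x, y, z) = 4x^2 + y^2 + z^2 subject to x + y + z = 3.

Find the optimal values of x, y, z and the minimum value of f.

Using Lagrange multipliers on f = 4x^2 + y^2 + z^2 with constraint x + y + z = 3:
Conditions: 2*4*x = lambda, 2*1*y = lambda, 2*1*z = lambda
So x = lambda/8, y = lambda/2, z = lambda/2
Substituting into constraint: lambda * (9/8) = 3
lambda = 8/3
x = 1/3, y = 4/3, z = 4/3
Minimum value = 4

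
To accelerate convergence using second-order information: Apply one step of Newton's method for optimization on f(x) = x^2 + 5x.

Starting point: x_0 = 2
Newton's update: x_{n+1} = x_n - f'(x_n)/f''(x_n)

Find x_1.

f(x) = x^2 + 5x
f'(x) = 2x + (5), f''(x) = 2
Newton step: x_1 = x_0 - f'(x_0)/f''(x_0)
f'(2) = 9
x_1 = 2 - 9/2 = -5/2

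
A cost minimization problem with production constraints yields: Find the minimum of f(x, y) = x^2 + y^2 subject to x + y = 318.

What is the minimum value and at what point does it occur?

Substitute y = 318 - x into f(x,y) = x^2 + y^2:
g(x) = x^2 + (318 - x)^2 = 2x^2 - 636x + 101124
g'(x) = 4x - 636 = 0  =>  x = 159
y = 318 - 159 = 159
Minimum value = 159^2 + 159^2 = 50562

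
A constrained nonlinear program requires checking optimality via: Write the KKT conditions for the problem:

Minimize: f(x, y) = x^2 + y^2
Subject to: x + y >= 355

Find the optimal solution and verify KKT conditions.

KKT conditions for min x^2 + y^2 s.t. x + y >= 355:
Stationarity: 2x = mu, 2y = mu
So x = y = mu/2.
Complementary slackness: mu*(x + y - 355) = 0
Primal feasibility: x + y >= 355; dual feasibility: mu >= 0
If mu = 0 then x = y = 0, but 0 + 0 < 355 is infeasible, so the constraint is active.
Constraint active: x + y = 2*(mu/2) = 355 => mu = 355
x = y = 355/2, f = 126025/2
Verify: stationarity 2*(355/2) = 355 = mu; primal 355/2 + 355/2 = 355 >= 355; dual mu = 355 >= 0; complementary slackness 355*(355 - 355) = 0. All KKT conditions hold.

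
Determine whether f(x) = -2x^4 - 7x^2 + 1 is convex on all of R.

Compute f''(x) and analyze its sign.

f(x) = -2x^4 - 7x^2 + 1
f'(x) = -8x^3 + -14x
f''(x) = -24x^2 + -14
f''(x) = -24x^2 + -14 <= -14 < 0 for all x
Therefore, f is concave on R.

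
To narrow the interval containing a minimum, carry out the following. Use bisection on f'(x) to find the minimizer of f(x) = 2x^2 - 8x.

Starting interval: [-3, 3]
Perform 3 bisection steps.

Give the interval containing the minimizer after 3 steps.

Finding critical point of f(x) = 2x^2 - 8x using bisection on f'(x) = 4x + -8.
f'(x) = 0 when x = 2.
Starting interval: [-3, 3]
Step 1: mid = 0, f'(mid) = -8, new interval = [0, 3]
Step 2: mid = 3/2, f'(mid) = -2, new interval = [3/2, 3]
Step 3: mid = 9/4, f'(mid) = 1, new interval = [3/2, 9/4]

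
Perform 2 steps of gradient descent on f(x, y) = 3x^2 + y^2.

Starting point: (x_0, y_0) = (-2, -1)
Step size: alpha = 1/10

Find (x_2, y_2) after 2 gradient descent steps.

f(x,y) = 3x^2 + y^2
grad_x = 6x + 0y, grad_y = 2y + 0x
Step 1: grad = (-12, -2), (-4/5, -4/5)
Step 2: grad = (-24/5, -8/5), (-8/25, -16/25)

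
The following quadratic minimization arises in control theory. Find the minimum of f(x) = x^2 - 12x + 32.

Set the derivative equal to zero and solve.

f(x) = x^2 - 12x + 32
f'(x) = 2x + (-12) = 0
x = 12/2 = 6
f(6) = -4
Since f''(x) = 2 > 0, this is a minimum.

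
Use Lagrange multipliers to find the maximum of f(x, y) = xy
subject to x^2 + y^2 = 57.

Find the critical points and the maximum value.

Lagrange conditions: y = 2*lambda*x and x = 2*lambda*y
If x = 0 then y = 0, violating the constraint, so x, y != 0.
Dividing: y/x = x/y => x^2 = y^2 => y = x or y = -x
Constraint: 2x^2 = 57 => x^2 = 57/2 => x = +/-sqrt(57/2)
Critical points: (sqrt(57/2), sqrt(57/2)), (-sqrt(57/2), -sqrt(57/2)), (sqrt(57/2), -sqrt(57/2)), (-sqrt(57/2), sqrt(57/2))
  y = x:  xy = x^2 = 57/2  at (sqrt(57/2), sqrt(57/2)) and (-sqrt(57/2), -sqrt(57/2))
  y = -x: xy = -x^2 = -57/2 at (sqrt(57/2), -sqrt(57/2)) and (-sqrt(57/2), sqrt(57/2))
Maximum xy = 57/2 at (sqrt(57/2), sqrt(57/2)) and (-sqrt(57/2), -sqrt(57/2))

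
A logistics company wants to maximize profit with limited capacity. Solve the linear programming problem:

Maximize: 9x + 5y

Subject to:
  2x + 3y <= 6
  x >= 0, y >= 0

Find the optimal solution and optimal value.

The feasible region has vertices at [(0, 0), (3, 0), (0, 2)].
Checking objective 9x + 5y at each vertex:
  (0, 0): 9*0 + 5*0 = 0
  (3, 0): 9*3 + 5*0 = 27
  (0, 2): 9*0 + 5*2 = 10
Maximum is 27 at (3, 0).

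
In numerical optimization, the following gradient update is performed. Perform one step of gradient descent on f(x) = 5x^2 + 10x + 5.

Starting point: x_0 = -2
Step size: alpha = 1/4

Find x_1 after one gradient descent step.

f(x) = 5x^2 + 10x + 5
f'(x) = 10x + 10
f'(-2) = 10*-2 + (10) = -10
x_1 = x_0 - alpha * f'(x_0) = -2 - 1/4 * -10 = 1/2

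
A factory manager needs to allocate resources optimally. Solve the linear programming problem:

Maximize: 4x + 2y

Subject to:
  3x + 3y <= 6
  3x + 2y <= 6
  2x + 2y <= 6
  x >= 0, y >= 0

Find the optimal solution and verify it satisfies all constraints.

Feasible vertices: (0, 0), (0, 2), (2, 0)
Objective 4x + 2y at each vertex:
  (0, 0): 0
  (0, 2): 4
  (2, 0): 8
Maximum is 8 at (2, 0).
Verify constraints at (x, y) = (2, 0):
  3*2 + 3*0 = 6 <= 6 (active)
  3*2 + 2*0 = 6 <= 6 (active)
  2*2 + 2*0 = 4 <= 6
  x = 2 >= 0, y = 0 >= 0. All constraints satisfied.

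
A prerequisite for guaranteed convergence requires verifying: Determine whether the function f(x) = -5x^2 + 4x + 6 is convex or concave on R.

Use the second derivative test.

f(x) = -5x^2 + 4x + 6
f'(x) = -10x + 4
f''(x) = -10
Since f''(x) = -10 < 0 for all x, f is concave on R.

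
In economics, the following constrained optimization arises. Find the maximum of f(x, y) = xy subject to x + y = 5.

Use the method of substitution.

Substitute y = 5 - x into f(x,y) = xy:
g(x) = x(5 - x) = 5x - x^2
g'(x) = 5 - 2x = 0  =>  x = 5/2
y = 5 - 5/2 = 5/2
Maximum value = (5/2) * (5/2) = 25/4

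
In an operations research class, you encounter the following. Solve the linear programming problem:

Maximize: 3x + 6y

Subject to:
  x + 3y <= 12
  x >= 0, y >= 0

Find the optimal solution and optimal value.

The feasible region has vertices at [(0, 0), (12, 0), (0, 4)].
Checking objective 3x + 6y at each vertex:
  (0, 0): 3*0 + 6*0 = 0
  (12, 0): 3*12 + 6*0 = 36
  (0, 4): 3*0 + 6*4 = 24
Maximum is 36 at (12, 0).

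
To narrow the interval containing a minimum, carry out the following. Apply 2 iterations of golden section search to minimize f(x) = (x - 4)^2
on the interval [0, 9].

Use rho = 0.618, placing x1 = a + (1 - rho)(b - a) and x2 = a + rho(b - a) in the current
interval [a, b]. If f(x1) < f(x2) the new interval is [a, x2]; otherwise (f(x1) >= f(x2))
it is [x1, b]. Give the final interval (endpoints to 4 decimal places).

Golden section search for min of f(x) = (x - 4)^2 on [0, 9].
Each step: x1 = a + (1 - rho)(b - a), x2 = a + rho(b - a); if f(x1) < f(x2) keep [a, x2], otherwise keep [x1, b].
Step 1: [0.0000, 9.0000], x1=3.4380 (f=0.3158), x2=5.5620 (f=2.4398); f(x1) < f(x2) => keep [0.0000, 5.5620]
Step 2: [0.0000, 5.5620], x1=2.1247 (f=3.5168), x2=3.4373 (f=0.3166); f(x1) > f(x2) => keep [2.1247, 5.5620]
Final interval: [2.1247, 5.5620]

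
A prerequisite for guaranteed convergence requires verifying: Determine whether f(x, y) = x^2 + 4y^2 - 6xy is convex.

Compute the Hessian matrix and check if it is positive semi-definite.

f(x,y) = x^2 + 4y^2 - 6xy
Hessian H = [[2, -6], [-6, 8]]
trace(H) = 10, det(H) = -20
Eigenvalues: (10 +/- sqrt(180)) / 2 = 11.71, -1.708
Since not both eigenvalues positive, f is neither convex nor concave.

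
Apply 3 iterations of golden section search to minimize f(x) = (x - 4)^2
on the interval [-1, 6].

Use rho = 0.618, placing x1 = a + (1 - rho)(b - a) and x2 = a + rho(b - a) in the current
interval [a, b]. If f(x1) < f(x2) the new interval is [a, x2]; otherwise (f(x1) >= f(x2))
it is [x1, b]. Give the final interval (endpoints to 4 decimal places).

Golden section search for min of f(x) = (x - 4)^2 on [-1, 6].
Each step: x1 = a + (1 - rho)(b - a), x2 = a + rho(b - a); if f(x1) < f(x2) keep [a, x2], otherwise keep [x1, b].
Step 1: [-1.0000, 6.0000], x1=1.6740 (f=5.4103), x2=3.3260 (f=0.4543); f(x1) > f(x2) => keep [1.6740, 6.0000]
Step 2: [1.6740, 6.0000], x1=3.3265 (f=0.4536), x2=4.3475 (f=0.1207); f(x1) > f(x2) => keep [3.3265, 6.0000]
Step 3: [3.3265, 6.0000], x1=4.3478 (f=0.1210), x2=4.9787 (f=0.9579); f(x1) < f(x2) => keep [3.3265, 4.9787]
Final interval: [3.3265, 4.9787]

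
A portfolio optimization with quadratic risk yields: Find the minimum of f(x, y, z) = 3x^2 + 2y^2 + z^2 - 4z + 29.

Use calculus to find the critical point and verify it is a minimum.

f(x,y,z) = 3x^2 + 2y^2 + z^2 - 4z + 29
df/dx = 6x + (0) = 0 => x = 0
df/dy = 4y + (0) = 0 => y = 0
df/dz = 2z + (-4) = 0 => z = 2
f(0,0,2) = 3*(0)^2 + 2*(0)^2 + 1*(2)^2 + -4*(2) + 29 = 25
Hessian is diagonal with entries 6, 4, 2 > 0, confirmed minimum.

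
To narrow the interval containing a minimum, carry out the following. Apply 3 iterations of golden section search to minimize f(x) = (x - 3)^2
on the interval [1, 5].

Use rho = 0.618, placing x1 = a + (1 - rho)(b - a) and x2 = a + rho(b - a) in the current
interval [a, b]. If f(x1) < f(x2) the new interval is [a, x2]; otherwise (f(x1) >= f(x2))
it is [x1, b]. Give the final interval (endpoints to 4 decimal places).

Golden section search for min of f(x) = (x - 3)^2 on [1, 5].
Each step: x1 = a + (1 - rho)(b - a), x2 = a + rho(b - a); if f(x1) < f(x2) keep [a, x2], otherwise keep [x1, b].
Step 1: [1.0000, 5.0000], x1=2.5280 (f=0.2228), x2=3.4720 (f=0.2228); f(x1) = f(x2) (tie, not '<') => keep [2.5280, 5.0000]
Step 2: [2.5280, 5.0000], x1=3.4723 (f=0.2231), x2=4.0557 (f=1.1145); f(x1) < f(x2) => keep [2.5280, 4.0557]
Step 3: [2.5280, 4.0557], x1=3.1116 (f=0.0125), x2=3.4721 (f=0.2229); f(x1) < f(x2) => keep [2.5280, 3.4721]
Final interval: [2.5280, 3.4721]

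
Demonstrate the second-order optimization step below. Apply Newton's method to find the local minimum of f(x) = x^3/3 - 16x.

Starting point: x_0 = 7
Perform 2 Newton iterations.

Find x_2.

f(x) = x^3/3 - 16x
f'(x) = x^2 - 16, f''(x) = 2x
Newton update: x_{n+1} = x_n - (x_n^2 - 16)/(2*x_n)
Step 1: x_0 = 7, f'=33, f''=14, x_1 = 65/14
Step 2: x_1 = 65/14, f'=1089/196, f''=65/7, x_2 = 7361/1820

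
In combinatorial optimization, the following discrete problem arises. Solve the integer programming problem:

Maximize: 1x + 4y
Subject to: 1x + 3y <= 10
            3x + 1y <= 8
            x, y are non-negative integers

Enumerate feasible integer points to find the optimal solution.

Constraint 1: 1x + 3y <= 10
Constraint 2: 3x + 1y <= 8
Feasible x range (need y >= 0): 0 <= x <= min(10/1, 8/3) => x in {0, ..., 2}.
Enumerate feasible integer points row by row (the coefficient of y is 4 > 0, so for each x the largest feasible y gives the best value):
  x = 0: y <= min((10 - 1*0)/3, (8 - 3*0)/1) => y in {0, ..., 3}; best 1*0 + 4*3 = 12
  x = 1: y <= min((10 - 1*1)/3, (8 - 3*1)/1) => y in {0, ..., 3}; best 1*1 + 4*3 = 13
  x = 2: y <= min((10 - 1*2)/3, (8 - 3*2)/1) => y in {0, ..., 2}; best 1*2 + 4*2 = 10
The maximum 1x + 4y = 13 is achieved at x = 1, y = 3.
Check: 1*1 + 3*3 = 10 <= 10 and 3*1 + 1*3 = 6 <= 8.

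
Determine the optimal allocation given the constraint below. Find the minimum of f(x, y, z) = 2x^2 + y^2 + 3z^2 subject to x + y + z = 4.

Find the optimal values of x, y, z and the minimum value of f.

Using Lagrange multipliers on f = 2x^2 + y^2 + 3z^2 with constraint x + y + z = 4:
Conditions: 2*2*x = lambda, 2*1*y = lambda, 2*3*z = lambda
So x = lambda/4, y = lambda/2, z = lambda/6
Substituting into constraint: lambda * (11/12) = 4
lambda = 48/11
x = 12/11, y = 24/11, z = 8/11
Minimum value = 96/11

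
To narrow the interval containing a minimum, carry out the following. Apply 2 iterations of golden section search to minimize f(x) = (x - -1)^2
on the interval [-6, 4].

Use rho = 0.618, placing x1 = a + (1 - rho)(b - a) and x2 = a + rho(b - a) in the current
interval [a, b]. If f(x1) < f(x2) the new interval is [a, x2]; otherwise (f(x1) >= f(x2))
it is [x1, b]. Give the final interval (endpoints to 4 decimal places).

Golden section search for min of f(x) = (x - -1)^2 on [-6, 4].
Each step: x1 = a + (1 - rho)(b - a), x2 = a + rho(b - a); if f(x1) < f(x2) keep [a, x2], otherwise keep [x1, b].
Step 1: [-6.0000, 4.0000], x1=-2.1800 (f=1.3924), x2=0.1800 (f=1.3924); f(x1) = f(x2) (tie, not '<') => keep [-2.1800, 4.0000]
Step 2: [-2.1800, 4.0000], x1=0.1808 (f=1.3942), x2=1.6392 (f=6.9656); f(x1) < f(x2) => keep [-2.1800, 1.6392]
Final interval: [-2.1800, 1.6392]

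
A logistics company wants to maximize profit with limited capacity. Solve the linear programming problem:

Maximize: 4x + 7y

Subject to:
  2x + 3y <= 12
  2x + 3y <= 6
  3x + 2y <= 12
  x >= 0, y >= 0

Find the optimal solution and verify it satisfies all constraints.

Feasible vertices: (0, 0), (0, 2), (3, 0)
Objective 4x + 7y at each vertex:
  (0, 0): 0
  (0, 2): 14
  (3, 0): 12
Maximum is 14 at (0, 2).
Verify constraints at (x, y) = (0, 2):
  2*0 + 3*2 = 6 <= 12
  2*0 + 3*2 = 6 <= 6 (active)
  3*0 + 2*2 = 4 <= 12
  x = 0 >= 0, y = 2 >= 0. All constraints satisfied.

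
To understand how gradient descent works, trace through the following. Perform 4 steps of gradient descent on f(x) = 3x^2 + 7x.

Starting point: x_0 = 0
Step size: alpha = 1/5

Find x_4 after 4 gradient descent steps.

f(x) = 3x^2 + 7x, f'(x) = 6x + (7)
Step 1: f'(0) = 7, x_1 = 0 - 1/5 * 7 = -7/5
Step 2: f'(-7/5) = -7/5, x_2 = -7/5 - 1/5 * -7/5 = -28/25
Step 3: f'(-28/25) = 7/25, x_3 = -28/25 - 1/5 * 7/25 = -147/125
Step 4: f'(-147/125) = -7/125, x_4 = -147/125 - 1/5 * -7/125 = -728/625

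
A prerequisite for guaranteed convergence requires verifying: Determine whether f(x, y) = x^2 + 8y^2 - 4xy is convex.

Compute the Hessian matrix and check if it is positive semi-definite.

f(x,y) = x^2 + 8y^2 - 4xy
Hessian H = [[2, -4], [-4, 16]]
trace(H) = 18, det(H) = 16
Eigenvalues: (18 +/- sqrt(260)) / 2 = 17.06, 0.9377
Since both eigenvalues > 0, f is convex.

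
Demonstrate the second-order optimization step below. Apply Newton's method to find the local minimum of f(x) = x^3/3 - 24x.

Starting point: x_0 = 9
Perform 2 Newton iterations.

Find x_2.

f(x) = x^3/3 - 24x
f'(x) = x^2 - 24, f''(x) = 2x
Newton update: x_{n+1} = x_n - (x_n^2 - 24)/(2*x_n)
Step 1: x_0 = 9, f'=57, f''=18, x_1 = 35/6
Step 2: x_1 = 35/6, f'=361/36, f''=35/3, x_2 = 2089/420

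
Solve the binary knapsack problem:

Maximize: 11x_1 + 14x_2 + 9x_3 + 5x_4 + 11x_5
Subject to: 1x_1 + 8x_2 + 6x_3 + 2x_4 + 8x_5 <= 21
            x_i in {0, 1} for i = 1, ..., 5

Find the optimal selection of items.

Items: item 1 (v=11, w=1), item 2 (v=14, w=8), item 3 (v=9, w=6), item 4 (v=5, w=2), item 5 (v=11, w=8)
Capacity: 21
Checking all 32 subsets (w = total weight, v = total value):
  {}: w = 0, v = 0
  {1}: w = 1, v = 11
  {2}: w = 8, v = 14
  {3}: w = 6, v = 9
  {4}: w = 2, v = 5
  {5}: w = 8, v = 11
  {1, 2}: w = 9, v = 25
  {1, 3}: w = 7, v = 20
  {1, 4}: w = 3, v = 16
  {1, 5}: w = 9, v = 22
  {2, 3}: w = 14, v = 23
  {2, 4}: w = 10, v = 19
  {2, 5}: w = 16, v = 25
  {3, 4}: w = 8, v = 14
  {3, 5}: w = 14, v = 20
  {4, 5}: w = 10, v = 16
  {1, 2, 3}: w = 15, v = 34
  {1, 2, 4}: w = 11, v = 30
  {1, 2, 5}: w = 17, v = 36
  {1, 3, 4}: w = 9, v = 25
  {1, 3, 5}: w = 15, v = 31
  {1, 4, 5}: w = 11, v = 27
  {2, 3, 4}: w = 16, v = 28
  {2, 3, 5}: w = 22 > 21, infeasible
  {2, 4, 5}: w = 18, v = 30
  {3, 4, 5}: w = 16, v = 25
  {1, 2, 3, 4}: w = 17, v = 39
  {1, 2, 3, 5}: w = 23 > 21, infeasible
  {1, 2, 4, 5}: w = 19, v = 41
  {1, 3, 4, 5}: w = 17, v = 36
  {2, 3, 4, 5}: w = 24 > 21, infeasible
  {1, 2, 3, 4, 5}: w = 25 > 21, infeasible
Best feasible subset: items [1, 2, 4, 5]
Total weight: 19 <= 21, total value: 41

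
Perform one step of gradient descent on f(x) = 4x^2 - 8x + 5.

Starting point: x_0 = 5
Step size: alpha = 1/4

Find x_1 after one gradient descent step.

f(x) = 4x^2 - 8x + 5
f'(x) = 8x - 8
f'(5) = 8*5 + (-8) = 32
x_1 = x_0 - alpha * f'(x_0) = 5 - 1/4 * 32 = -3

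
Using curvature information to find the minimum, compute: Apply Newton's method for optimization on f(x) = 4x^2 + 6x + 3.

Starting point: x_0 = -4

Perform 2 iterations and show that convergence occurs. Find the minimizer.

f(x) = 4x^2 + 6x + 3, f'(x) = 8x + (6), f''(x) = 8
Step 1: f'(-4) = -26, x_1 = -4 - -26/8 = -3/4
Step 2: f'(-3/4) = 0, x_2 = -3/4 (converged)
Newton's method converges in 1 step for quadratics.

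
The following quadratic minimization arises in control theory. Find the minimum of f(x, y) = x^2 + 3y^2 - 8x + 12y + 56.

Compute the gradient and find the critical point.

f(x,y) = x^2 + 3y^2 - 8x + 12y + 56
df/dx = 2x + (-8) = 0  =>  x = 4
df/dy = 6y + (12) = 0  =>  y = -2
f(4, -2) = 1*(4)^2 + 3*(-2)^2 + -8*(4) + 12*(-2) + 56 = 28
Hessian is diagonal with entries 2, 6 > 0, so this is a minimum.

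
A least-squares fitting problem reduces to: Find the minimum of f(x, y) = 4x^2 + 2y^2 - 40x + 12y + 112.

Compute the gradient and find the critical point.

f(x,y) = 4x^2 + 2y^2 - 40x + 12y + 112
df/dx = 8x + (-40) = 0  =>  x = 5
df/dy = 4y + (12) = 0  =>  y = -3
f(5, -3) = 4*(5)^2 + 2*(-3)^2 + -40*(5) + 12*(-3) + 112 = -6
Hessian is diagonal with entries 8, 4 > 0, so this is a minimum.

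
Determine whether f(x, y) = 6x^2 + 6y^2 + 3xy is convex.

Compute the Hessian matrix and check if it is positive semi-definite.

f(x,y) = 6x^2 + 6y^2 + 3xy
Hessian H = [[12, 3], [3, 12]]
trace(H) = 24, det(H) = 135
Eigenvalues: (24 +/- sqrt(36)) / 2 = 15, 9
Since both eigenvalues > 0, f is convex.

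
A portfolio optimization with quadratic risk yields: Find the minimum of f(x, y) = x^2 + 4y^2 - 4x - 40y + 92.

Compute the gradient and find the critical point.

f(x,y) = x^2 + 4y^2 - 4x - 40y + 92
df/dx = 2x + (-4) = 0  =>  x = 2
df/dy = 8y + (-40) = 0  =>  y = 5
f(2, 5) = 1*(2)^2 + 4*(5)^2 + -4*(2) + -40*(5) + 92 = -12
Hessian is diagonal with entries 2, 8 > 0, so this is a minimum.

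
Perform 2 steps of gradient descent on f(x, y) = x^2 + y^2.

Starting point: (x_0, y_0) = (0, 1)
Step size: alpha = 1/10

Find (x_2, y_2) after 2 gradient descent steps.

f(x,y) = x^2 + y^2
grad_x = 2x + 0y, grad_y = 2y + 0x
Step 1: grad = (0, 2), (0, 4/5)
Step 2: grad = (0, 8/5), (0, 16/25)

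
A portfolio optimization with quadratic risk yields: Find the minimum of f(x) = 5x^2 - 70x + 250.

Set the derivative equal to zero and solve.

f(x) = 5x^2 - 70x + 250
f'(x) = 10x + (-70) = 0
x = 70/10 = 7
f(7) = 5
Since f''(x) = 10 > 0, this is a minimum.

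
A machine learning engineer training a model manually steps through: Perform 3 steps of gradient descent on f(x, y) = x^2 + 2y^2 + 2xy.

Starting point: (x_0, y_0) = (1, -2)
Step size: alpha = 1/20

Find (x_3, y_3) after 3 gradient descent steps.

f(x,y) = x^2 + 2y^2 + 2xy
grad_x = 2x + 2y, grad_y = 4y + 2x
Step 1: grad = (-2, -6), (11/10, -17/10)
Step 2: grad = (-6/5, -23/5), (29/25, -147/100)
Step 3: grad = (-31/50, -89/25), (1191/1000, -323/250)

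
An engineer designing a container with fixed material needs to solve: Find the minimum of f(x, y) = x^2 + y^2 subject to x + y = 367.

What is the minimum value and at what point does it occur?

Substitute y = 367 - x into f(x,y) = x^2 + y^2:
g(x) = x^2 + (367 - x)^2 = 2x^2 - 734x + 134689
g'(x) = 4x - 734 = 0  =>  x = 367/2
y = 367 - 367/2 = 367/2
Minimum value = (367/2)^2 + (367/2)^2 = 134689/2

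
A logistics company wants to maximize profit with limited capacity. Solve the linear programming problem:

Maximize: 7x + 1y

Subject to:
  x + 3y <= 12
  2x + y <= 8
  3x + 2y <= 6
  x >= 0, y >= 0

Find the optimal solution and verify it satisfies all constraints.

Feasible vertices: (0, 0), (0, 3), (2, 0)
Objective 7x + 1y at each vertex:
  (0, 0): 0
  (0, 3): 3
  (2, 0): 14
Maximum is 14 at (2, 0).
Verify constraints at (x, y) = (2, 0):
  1*2 + 3*0 = 2 <= 12
  2*2 + 1*0 = 4 <= 8
  3*2 + 2*0 = 6 <= 6 (active)
  x = 2 >= 0, y = 0 >= 0. All constraints satisfied.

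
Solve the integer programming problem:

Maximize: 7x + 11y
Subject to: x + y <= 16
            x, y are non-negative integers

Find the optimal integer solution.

Objective: 7x + 11y, constraint: x + y <= 16
Coefficient of y is 11 > coefficient of x is 7, so allocate the entire budget to y.
Optimal: x = 0, y = 16, value = 176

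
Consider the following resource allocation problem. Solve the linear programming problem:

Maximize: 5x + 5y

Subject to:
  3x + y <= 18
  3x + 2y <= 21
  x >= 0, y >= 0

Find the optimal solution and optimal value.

Feasible vertices: (0, 0), (0, 21/2), (5, 3), (6, 0)
Objective 5x + 5y at each:
  (0, 0): 0
  (0, 21/2): 105/2
  (5, 3): 40
  (6, 0): 30
Maximum is 105/2 at (0, 21/2).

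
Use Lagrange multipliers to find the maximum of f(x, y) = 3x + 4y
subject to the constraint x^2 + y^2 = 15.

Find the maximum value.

Set up Lagrange conditions: grad f = lambda * grad g
  3 = 2*lambda*x
  4 = 2*lambda*y
From these: x/y = 3/4, so x = 3t, y = 4t for some t.
Substitute into constraint: (3t)^2 + (4t)^2 = 15
  t^2 * 25 = 15
  t = sqrt(15/25)
Maximum = 3*x + 4*y = (3^2 + 4^2)*t = 25 * sqrt(15/25) = sqrt(375)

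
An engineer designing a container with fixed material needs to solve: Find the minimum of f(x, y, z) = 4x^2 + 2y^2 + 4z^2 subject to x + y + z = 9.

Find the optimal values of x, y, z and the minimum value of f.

Using Lagrange multipliers on f = 4x^2 + 2y^2 + 4z^2 with constraint x + y + z = 9:
Conditions: 2*4*x = lambda, 2*2*y = lambda, 2*4*z = lambda
So x = lambda/8, y = lambda/4, z = lambda/8
Substituting into constraint: lambda * (1/2) = 9
lambda = 18
x = 9/4, y = 9/2, z = 9/4
Minimum value = 81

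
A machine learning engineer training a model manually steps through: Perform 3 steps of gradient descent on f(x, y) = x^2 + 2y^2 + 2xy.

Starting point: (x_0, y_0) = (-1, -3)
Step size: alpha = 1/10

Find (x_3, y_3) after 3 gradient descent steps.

f(x,y) = x^2 + 2y^2 + 2xy
grad_x = 2x + 2y, grad_y = 4y + 2x
Step 1: grad = (-8, -14), (-1/5, -8/5)
Step 2: grad = (-18/5, -34/5), (4/25, -23/25)
Step 3: grad = (-38/25, -84/25), (39/125, -73/125)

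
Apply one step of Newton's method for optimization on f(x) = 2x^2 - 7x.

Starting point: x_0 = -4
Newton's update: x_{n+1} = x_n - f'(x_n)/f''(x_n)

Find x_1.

f(x) = 2x^2 - 7x
f'(x) = 4x + (-7), f''(x) = 4
Newton step: x_1 = x_0 - f'(x_0)/f''(x_0)
f'(-4) = -23
x_1 = -4 - -23/4 = 7/4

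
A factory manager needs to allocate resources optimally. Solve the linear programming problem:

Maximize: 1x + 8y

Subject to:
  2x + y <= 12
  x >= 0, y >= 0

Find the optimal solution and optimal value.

The feasible region has vertices at [(0, 0), (6, 0), (0, 12)].
Checking objective 1x + 8y at each vertex:
  (0, 0): 1*0 + 8*0 = 0
  (6, 0): 1*6 + 8*0 = 6
  (0, 12): 1*0 + 8*12 = 96
Maximum is 96 at (0, 12).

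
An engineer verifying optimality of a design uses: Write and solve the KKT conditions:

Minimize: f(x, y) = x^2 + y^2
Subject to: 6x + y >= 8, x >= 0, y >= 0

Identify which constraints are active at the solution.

KKT conditions for min x^2 + y^2 s.t. 6x + 1y >= 8, x >= 0, y >= 0:
Stationarity: 2x = mu*6 + mu_x, 2y = mu*1 + mu_y, with mu, mu_x, mu_y >= 0
Complementary slackness: mu*(6x + y - 8) = 0, mu_x*x = 0, mu_y*y = 0
(0, 0) is infeasible (6*0 + 1*0 < 8), so if mu = 0 stationarity would force x = mu_x/2 >= 0, y = mu_y/2 >= 0 with mu_x*x = mu_y*y = 0, i.e. x = y = 0: contradiction. Hence mu > 0 and 6x + y = 8 is active.
Try x > 0, y > 0 (so mu_x = mu_y = 0): x = 6*mu/2, y = 1*mu/2
Substitute: 6*(6*mu/2) + 1*(1*mu/2) = 8
  mu*37/2 = 8 => mu = 16/37
x* = 48/37 > 0, y* = 8/37 > 0, consistent with mu_x = mu_y = 0.
f is convex and the constraints are linear, so this KKT point is the global minimum.
f* = 64/37
Active constraints: 6x + y >= 8 (holds with equality, mu = 16/37 > 0); x >= 0 and y >= 0 are inactive (mu_x = mu_y = 0).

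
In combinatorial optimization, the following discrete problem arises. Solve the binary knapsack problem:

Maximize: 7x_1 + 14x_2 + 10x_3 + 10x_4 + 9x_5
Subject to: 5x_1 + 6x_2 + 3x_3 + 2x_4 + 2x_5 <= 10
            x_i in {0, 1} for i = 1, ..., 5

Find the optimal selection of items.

Items: item 1 (v=7, w=5), item 2 (v=14, w=6), item 3 (v=10, w=3), item 4 (v=10, w=2), item 5 (v=9, w=2)
Capacity: 10
Checking all 32 subsets (w = total weight, v = total value):
  {}: w = 0, v = 0
  {1}: w = 5, v = 7
  {2}: w = 6, v = 14
  {3}: w = 3, v = 10
  {4}: w = 2, v = 10
  {5}: w = 2, v = 9
  {1, 2}: w = 11 > 10, infeasible
  {1, 3}: w = 8, v = 17
  {1, 4}: w = 7, v = 17
  {1, 5}: w = 7, v = 16
  {2, 3}: w = 9, v = 24
  {2, 4}: w = 8, v = 24
  {2, 5}: w = 8, v = 23
  {3, 4}: w = 5, v = 20
  {3, 5}: w = 5, v = 19
  {4, 5}: w = 4, v = 19
  {1, 2, 3}: w = 14 > 10, infeasible
  {1, 2, 4}: w = 13 > 10, infeasible
  {1, 2, 5}: w = 13 > 10, infeasible
  {1, 3, 4}: w = 10, v = 27
  {1, 3, 5}: w = 10, v = 26
  {1, 4, 5}: w = 9, v = 26
  {2, 3, 4}: w = 11 > 10, infeasible
  {2, 3, 5}: w = 11 > 10, infeasible
  {2, 4, 5}: w = 10, v = 33
  {3, 4, 5}: w = 7, v = 29
  {1, 2, 3, 4}: w = 16 > 10, infeasible
  {1, 2, 3, 5}: w = 16 > 10, infeasible
  {1, 2, 4, 5}: w = 15 > 10, infeasible
  {1, 3, 4, 5}: w = 12 > 10, infeasible
  {2, 3, 4, 5}: w = 13 > 10, infeasible
  {1, 2, 3, 4, 5}: w = 18 > 10, infeasible
Best feasible subset: items [2, 4, 5]
Total weight: 10 <= 10, total value: 33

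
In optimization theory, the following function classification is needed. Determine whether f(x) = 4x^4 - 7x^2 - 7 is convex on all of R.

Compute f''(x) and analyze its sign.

f(x) = 4x^4 - 7x^2 - 7
f'(x) = 16x^3 + -14x
f''(x) = 48x^2 + -14
f''(0) = -14 < 0, so not convex near x = 0
Therefore, f is not globally convex on R.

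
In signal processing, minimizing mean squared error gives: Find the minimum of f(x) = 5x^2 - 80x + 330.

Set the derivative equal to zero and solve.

f(x) = 5x^2 - 80x + 330
f'(x) = 10x + (-80) = 0
x = 80/10 = 8
f(8) = 10
Since f''(x) = 10 > 0, this is a minimum.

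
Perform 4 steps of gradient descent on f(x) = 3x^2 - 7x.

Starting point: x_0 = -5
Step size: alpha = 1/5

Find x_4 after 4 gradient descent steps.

f(x) = 3x^2 - 7x, f'(x) = 6x + (-7)
Step 1: f'(-5) = -37, x_1 = -5 - 1/5 * -37 = 12/5
Step 2: f'(12/5) = 37/5, x_2 = 12/5 - 1/5 * 37/5 = 23/25
Step 3: f'(23/25) = -37/25, x_3 = 23/25 - 1/5 * -37/25 = 152/125
Step 4: f'(152/125) = 37/125, x_4 = 152/125 - 1/5 * 37/125 = 723/625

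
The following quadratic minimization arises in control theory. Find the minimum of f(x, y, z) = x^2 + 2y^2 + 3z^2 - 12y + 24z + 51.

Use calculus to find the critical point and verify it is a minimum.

f(x,y,z) = x^2 + 2y^2 + 3z^2 - 12y + 24z + 51
df/dx = 2x + (0) = 0 => x = 0
df/dy = 4y + (-12) = 0 => y = 3
df/dz = 6z + (24) = 0 => z = -4
f(0,3,-4) = 1*(0)^2 + 2*(3)^2 + 3*(-4)^2 + -12*(3) + 24*(-4) + 51 = -15
Hessian is diagonal with entries 2, 4, 6 > 0, confirmed minimum.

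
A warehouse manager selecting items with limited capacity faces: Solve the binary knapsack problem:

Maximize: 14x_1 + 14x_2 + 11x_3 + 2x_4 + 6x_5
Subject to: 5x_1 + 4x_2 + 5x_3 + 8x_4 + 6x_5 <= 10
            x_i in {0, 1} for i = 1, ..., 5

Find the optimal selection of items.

Items: item 1 (v=14, w=5), item 2 (v=14, w=4), item 3 (v=11, w=5), item 4 (v=2, w=8), item 5 (v=6, w=6)
Capacity: 10
Checking all 32 subsets (w = total weight, v = total value):
  {}: w = 0, v = 0
  {1}: w = 5, v = 14
  {2}: w = 4, v = 14
  {3}: w = 5, v = 11
  {4}: w = 8, v = 2
  {5}: w = 6, v = 6
  {1, 2}: w = 9, v = 28
  {1, 3}: w = 10, v = 25
  {1, 4}: w = 13 > 10, infeasible
  {1, 5}: w = 11 > 10, infeasible
  {2, 3}: w = 9, v = 25
  {2, 4}: w = 12 > 10, infeasible
  {2, 5}: w = 10, v = 20
  {3, 4}: w = 13 > 10, infeasible
  {3, 5}: w = 11 > 10, infeasible
  {4, 5}: w = 14 > 10, infeasible
  {1, 2, 3}: w = 14 > 10, infeasible
  {1, 2, 4}: w = 17 > 10, infeasible
  {1, 2, 5}: w = 15 > 10, infeasible
  {1, 3, 4}: w = 18 > 10, infeasible
  {1, 3, 5}: w = 16 > 10, infeasible
  {1, 4, 5}: w = 19 > 10, infeasible
  {2, 3, 4}: w = 17 > 10, infeasible
  {2, 3, 5}: w = 15 > 10, infeasible
  {2, 4, 5}: w = 18 > 10, infeasible
  {3, 4, 5}: w = 19 > 10, infeasible
  {1, 2, 3, 4}: w = 22 > 10, infeasible
  {1, 2, 3, 5}: w = 20 > 10, infeasible
  {1, 2, 4, 5}: w = 23 > 10, infeasible
  {1, 3, 4, 5}: w = 24 > 10, infeasible
  {2, 3, 4, 5}: w = 23 > 10, infeasible
  {1, 2, 3, 4, 5}: w = 28 > 10, infeasible
Best feasible subset: items [1, 2]
Total weight: 9 <= 10, total value: 28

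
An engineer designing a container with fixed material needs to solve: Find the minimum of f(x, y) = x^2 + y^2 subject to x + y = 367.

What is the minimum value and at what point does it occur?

Substitute y = 367 - x into f(x,y) = x^2 + y^2:
g(x) = x^2 + (367 - x)^2 = 2x^2 - 734x + 134689
g'(x) = 4x - 734 = 0  =>  x = 367/2
y = 367 - 367/2 = 367/2
Minimum value = (367/2)^2 + (367/2)^2 = 134689/2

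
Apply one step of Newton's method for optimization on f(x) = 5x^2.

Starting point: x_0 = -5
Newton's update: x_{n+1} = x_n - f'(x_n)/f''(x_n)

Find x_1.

f(x) = 5x^2
f'(x) = 10x + (0), f''(x) = 10
Newton step: x_1 = x_0 - f'(x_0)/f''(x_0)
f'(-5) = -50
x_1 = -5 - -50/10 = 0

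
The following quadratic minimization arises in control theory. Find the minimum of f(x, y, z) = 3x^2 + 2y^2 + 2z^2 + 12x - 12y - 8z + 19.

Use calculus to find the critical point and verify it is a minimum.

f(x,y,z) = 3x^2 + 2y^2 + 2z^2 + 12x - 12y - 8z + 19
df/dx = 6x + (12) = 0 => x = -2
df/dy = 4y + (-12) = 0 => y = 3
df/dz = 4z + (-8) = 0 => z = 2
f(-2,3,2) = 3*(-2)^2 + 2*(3)^2 + 2*(2)^2 + 12*(-2) + -12*(3) + -8*(2) + 19 = -19
Hessian is diagonal with entries 6, 4, 4 > 0, confirmed minimum.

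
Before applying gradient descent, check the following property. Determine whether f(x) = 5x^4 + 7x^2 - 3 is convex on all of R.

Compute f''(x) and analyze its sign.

f(x) = 5x^4 + 7x^2 - 3
f'(x) = 20x^3 + 14x
f''(x) = 60x^2 + 14
f''(x) = 60x^2 + 14 >= 14 > 0 for all x
Therefore, f is convex on R.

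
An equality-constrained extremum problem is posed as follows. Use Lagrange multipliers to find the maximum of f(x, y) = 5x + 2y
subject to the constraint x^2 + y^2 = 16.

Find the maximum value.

Set up Lagrange conditions: grad f = lambda * grad g
  5 = 2*lambda*x
  2 = 2*lambda*y
From these: x/y = 5/2, so x = 5t, y = 2t for some t.
Substitute into constraint: (5t)^2 + (2t)^2 = 16
  t^2 * 29 = 16
  t = sqrt(16/29)
Maximum = 5*x + 2*y = (5^2 + 2^2)*t = 29 * sqrt(16/29) = sqrt(464)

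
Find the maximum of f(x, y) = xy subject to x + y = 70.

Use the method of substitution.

Substitute y = 70 - x into f(x,y) = xy:
g(x) = x(70 - x) = 70x - x^2
g'(x) = 70 - 2x = 0  =>  x = 35
y = 70 - 35 = 35
Maximum value = 35 * 35 = 1225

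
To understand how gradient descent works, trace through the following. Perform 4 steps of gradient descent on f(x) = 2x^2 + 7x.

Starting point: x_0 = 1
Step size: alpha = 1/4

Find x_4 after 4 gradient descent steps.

f(x) = 2x^2 + 7x, f'(x) = 4x + (7)
Step 1: f'(1) = 11, x_1 = 1 - 1/4 * 11 = -7/4
Step 2: f'(-7/4) = 0, x_2 = -7/4 - 1/4 * 0 = -7/4
Step 3: f'(-7/4) = 0, x_3 = -7/4 - 1/4 * 0 = -7/4
Step 4: f'(-7/4) = 0, x_4 = -7/4 - 1/4 * 0 = -7/4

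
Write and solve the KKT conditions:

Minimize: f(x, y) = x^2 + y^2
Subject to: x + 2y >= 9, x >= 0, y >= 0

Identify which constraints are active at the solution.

KKT conditions for min x^2 + y^2 s.t. 1x + 2y >= 9, x >= 0, y >= 0:
Stationarity: 2x = mu*1 + mu_x, 2y = mu*2 + mu_y, with mu, mu_x, mu_y >= 0
Complementary slackness: mu*(x + 2y - 9) = 0, mu_x*x = 0, mu_y*y = 0
(0, 0) is infeasible (1*0 + 2*0 < 9), so if mu = 0 stationarity would force x = mu_x/2 >= 0, y = mu_y/2 >= 0 with mu_x*x = mu_y*y = 0, i.e. x = y = 0: contradiction. Hence mu > 0 and x + 2y = 9 is active.
Try x > 0, y > 0 (so mu_x = mu_y = 0): x = 1*mu/2, y = 2*mu/2
Substitute: 1*(1*mu/2) + 2*(2*mu/2) = 9
  mu*5/2 = 9 => mu = 18/5
x* = 9/5 > 0, y* = 18/5 > 0, consistent with mu_x = mu_y = 0.
f is convex and the constraints are linear, so this KKT point is the global minimum.
f* = 81/5
Active constraints: x + 2y >= 9 (holds with equality, mu = 18/5 > 0); x >= 0 and y >= 0 are inactive (mu_x = mu_y = 0).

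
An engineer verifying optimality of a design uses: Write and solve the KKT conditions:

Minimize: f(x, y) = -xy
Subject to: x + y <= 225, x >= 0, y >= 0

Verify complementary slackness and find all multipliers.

Problem: min -xy s.t. x + y <= 225 (multiplier lambda), x >= 0 (mu_x), y >= 0 (mu_y)
KKT stationarity: -y + lambda - mu_x = 0, -x + lambda - mu_y = 0, with lambda, mu_x, mu_y >= 0
Complementary slackness: lambda*(x + y - 225) = 0, mu_x*x = 0, mu_y*y = 0
If lambda = 0: y = -mu_x <= 0 and x = -mu_y <= 0 force x = y = 0 with f = 0; but x = y = 225/2 is feasible with f = -50625/4 < 0, so this is not the minimum. Hence lambda > 0 and x + y = 225.
Try x > 0, y > 0 (so mu_x = mu_y = 0): y = lambda, x = lambda => x = y = lambda
x + y = 225 => 2*lambda = 225 => lambda = 225/2
x* = y* = 225/2 > 0, consistent with mu_x = mu_y = 0.
(Any feasible point with x = 0 or y = 0 has f = 0 > -50625/4, so the minimum is not on those boundaries.)
min(-xy) = -50625/4 (i.e. max xy = 50625/4)
Multipliers: lambda = 225/2, mu_x = 0, mu_y = 0
Complementary slackness: lambda*(x + y - 225) = 225/2*(225/2 + 225/2 - 225) = 0, mu_x*x = 0*225/2 = 0, mu_y*y = 0*225/2 = 0. Satisfied.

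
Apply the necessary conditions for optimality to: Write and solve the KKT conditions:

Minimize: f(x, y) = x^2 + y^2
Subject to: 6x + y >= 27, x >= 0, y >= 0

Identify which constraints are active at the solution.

KKT conditions for min x^2 + y^2 s.t. 6x + 1y >= 27, x >= 0, y >= 0:
Stationarity: 2x = mu*6 + mu_x, 2y = mu*1 + mu_y, with mu, mu_x, mu_y >= 0
Complementary slackness: mu*(6x + y - 27) = 0, mu_x*x = 0, mu_y*y = 0
(0, 0) is infeasible (6*0 + 1*0 < 27), so if mu = 0 stationarity would force x = mu_x/2 >= 0, y = mu_y/2 >= 0 with mu_x*x = mu_y*y = 0, i.e. x = y = 0: contradiction. Hence mu > 0 and 6x + y = 27 is active.
Try x > 0, y > 0 (so mu_x = mu_y = 0): x = 6*mu/2, y = 1*mu/2
Substitute: 6*(6*mu/2) + 1*(1*mu/2) = 27
  mu*37/2 = 27 => mu = 54/37
x* = 162/37 > 0, y* = 27/37 > 0, consistent with mu_x = mu_y = 0.
f is convex and the constraints are linear, so this KKT point is the global minimum.
f* = 729/37
Active constraints: 6x + y >= 27 (holds with equality, mu = 54/37 > 0); x >= 0 and y >= 0 are inactive (mu_x = mu_y = 0).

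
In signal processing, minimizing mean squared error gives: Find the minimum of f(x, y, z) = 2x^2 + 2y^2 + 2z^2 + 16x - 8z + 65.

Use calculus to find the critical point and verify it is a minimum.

f(x,y,z) = 2x^2 + 2y^2 + 2z^2 + 16x - 8z + 65
df/dx = 4x + (16) = 0 => x = -4
df/dy = 4y + (0) = 0 => y = 0
df/dz = 4z + (-8) = 0 => z = 2
f(-4,0,2) = 2*(-4)^2 + 2*(0)^2 + 2*(2)^2 + 16*(-4) + -8*(2) + 65 = 25
Hessian is diagonal with entries 4, 4, 4 > 0, confirmed minimum.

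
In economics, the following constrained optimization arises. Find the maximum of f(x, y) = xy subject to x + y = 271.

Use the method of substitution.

Substitute y = 271 - x into f(x,y) = xy:
g(x) = x(271 - x) = 271x - x^2
g'(x) = 271 - 2x = 0  =>  x = 271/2
y = 271 - 271/2 = 271/2
Maximum value = (271/2) * (271/2) = 73441/4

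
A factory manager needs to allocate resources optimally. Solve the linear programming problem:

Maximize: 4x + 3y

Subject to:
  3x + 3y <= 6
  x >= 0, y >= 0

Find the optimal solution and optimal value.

The feasible region has vertices at [(0, 0), (2, 0), (0, 2)].
Checking objective 4x + 3y at each vertex:
  (0, 0): 4*0 + 3*0 = 0
  (2, 0): 4*2 + 3*0 = 8
  (0, 2): 4*0 + 3*2 = 6
Maximum is 8 at (2, 0).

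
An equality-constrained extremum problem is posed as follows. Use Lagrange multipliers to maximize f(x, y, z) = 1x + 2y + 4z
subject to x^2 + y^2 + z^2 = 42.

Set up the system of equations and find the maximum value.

Lagrange conditions: 1 = 2*lambda*x, 2 = 2*lambda*y, 4 = 2*lambda*z
So x:1 = y:2 = z:4, i.e. x = 1t, y = 2t, z = 4t
Constraint: t^2*(1^2 + 2^2 + 4^2) = 42
  t^2 * 21 = 42  =>  t = sqrt(2)
Maximum = 1*1t + 2*2t + 4*4t = 21*sqrt(2) = sqrt(882)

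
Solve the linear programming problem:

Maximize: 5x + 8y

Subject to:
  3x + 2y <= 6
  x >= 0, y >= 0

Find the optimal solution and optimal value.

The feasible region has vertices at [(0, 0), (2, 0), (0, 3)].
Checking objective 5x + 8y at each vertex:
  (0, 0): 5*0 + 8*0 = 0
  (2, 0): 5*2 + 8*0 = 10
  (0, 3): 5*0 + 8*3 = 24
Maximum is 24 at (0, 3).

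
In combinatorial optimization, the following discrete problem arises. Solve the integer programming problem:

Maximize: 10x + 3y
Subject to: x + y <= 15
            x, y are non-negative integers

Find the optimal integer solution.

Objective: 10x + 3y, constraint: x + y <= 15
Coefficient of x is 10 >= coefficient of y is 3, so allocate the entire budget to x.
Optimal: x = 15, y = 0, value = 150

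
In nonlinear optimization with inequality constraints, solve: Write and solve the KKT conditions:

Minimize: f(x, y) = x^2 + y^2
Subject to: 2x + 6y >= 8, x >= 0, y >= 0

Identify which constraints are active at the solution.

KKT conditions for min x^2 + y^2 s.t. 2x + 6y >= 8, x >= 0, y >= 0:
Stationarity: 2x = mu*2 + mu_x, 2y = mu*6 + mu_y, with mu, mu_x, mu_y >= 0
Complementary slackness: mu*(2x + 6y - 8) = 0, mu_x*x = 0, mu_y*y = 0
(0, 0) is infeasible (2*0 + 6*0 < 8), so if mu = 0 stationarity would force x = mu_x/2 >= 0, y = mu_y/2 >= 0 with mu_x*x = mu_y*y = 0, i.e. x = y = 0: contradiction. Hence mu > 0 and 2x + 6y = 8 is active.
Try x > 0, y > 0 (so mu_x = mu_y = 0): x = 2*mu/2, y = 6*mu/2
Substitute: 2*(2*mu/2) + 6*(6*mu/2) = 8
  mu*40/2 = 8 => mu = 2/5
x* = 2/5 > 0, y* = 6/5 > 0, consistent with mu_x = mu_y = 0.
f is convex and the constraints are linear, so this KKT point is the global minimum.
f* = 8/5
Active constraints: 2x + 6y >= 8 (holds with equality, mu = 2/5 > 0); x >= 0 and y >= 0 are inactive (mu_x = mu_y = 0).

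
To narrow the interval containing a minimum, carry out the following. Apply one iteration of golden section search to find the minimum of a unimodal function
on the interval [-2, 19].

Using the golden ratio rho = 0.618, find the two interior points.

Golden section search on [-2, 19].
Golden ratio rho = 0.618 (approx).
Interior points:
  x_1 = -2 + (1-0.618)*21 = 6.0220
  x_2 = -2 + 0.618*21 = 10.9780
Compare f(x_1) and f(x_2) to determine which subinterval to keep.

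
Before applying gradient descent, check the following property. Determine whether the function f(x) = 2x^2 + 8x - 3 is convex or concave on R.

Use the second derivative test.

f(x) = 2x^2 + 8x - 3
f'(x) = 4x + 8
f''(x) = 4
Since f''(x) = 4 > 0 for all x, f is convex on R.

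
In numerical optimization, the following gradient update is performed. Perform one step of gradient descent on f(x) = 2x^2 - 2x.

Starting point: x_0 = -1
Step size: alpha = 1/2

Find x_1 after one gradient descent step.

f(x) = 2x^2 - 2x
f'(x) = 4x - 2
f'(-1) = 4*-1 + (-2) = -6
x_1 = x_0 - alpha * f'(x_0) = -1 - 1/2 * -6 = 2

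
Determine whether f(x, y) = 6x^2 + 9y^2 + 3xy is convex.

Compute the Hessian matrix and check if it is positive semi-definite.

f(x,y) = 6x^2 + 9y^2 + 3xy
Hessian H = [[12, 3], [3, 18]]
trace(H) = 30, det(H) = 207
Eigenvalues: (30 +/- sqrt(72)) / 2 = 19.24, 10.76
Since both eigenvalues > 0, f is convex.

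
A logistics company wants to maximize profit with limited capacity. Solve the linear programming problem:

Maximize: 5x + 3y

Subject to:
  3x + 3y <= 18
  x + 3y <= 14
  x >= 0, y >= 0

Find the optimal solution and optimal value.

Feasible vertices: (0, 0), (0, 14/3), (2, 4), (6, 0)
Objective 5x + 3y at each:
  (0, 0): 0
  (0, 14/3): 14
  (2, 4): 22
  (6, 0): 30
Maximum is 30 at (6, 0).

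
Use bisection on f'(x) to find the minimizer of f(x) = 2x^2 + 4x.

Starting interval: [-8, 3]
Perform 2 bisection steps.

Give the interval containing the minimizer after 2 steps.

Finding critical point of f(x) = 2x^2 + 4x using bisection on f'(x) = 4x + 4.
f'(x) = 0 when x = -1.
Starting interval: [-8, 3]
Step 1: mid = -5/2, f'(mid) = -6, new interval = [-5/2, 3]
Step 2: mid = 1/4, f'(mid) = 5, new interval = [-5/2, 1/4]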